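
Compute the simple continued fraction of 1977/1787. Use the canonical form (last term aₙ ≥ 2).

1977 = 1*1787 + 190
1787 = 9*190 + 77
190 = 2*77 + 36
77 = 2*36 + 5
36 = 7*5 + 1
5 = 5*1 + 0  (stop)
So 1977/1787 = [1; 9, 2, 2, 7, 5].

[1; 9, 2, 2, 7, 5]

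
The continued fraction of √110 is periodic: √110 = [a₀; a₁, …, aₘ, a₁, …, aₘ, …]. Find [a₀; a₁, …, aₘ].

[10; 2, 20]

a₀ = ⌊√110⌋ = 10.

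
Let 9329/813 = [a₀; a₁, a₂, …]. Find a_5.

2

9329 = 11·813 + 386   →  a_0 = 11
813 = 2·386 + 41   →  a_1 = 2
386 = 9·41 + 17   →  a_2 = 9
41 = 2·17 + 7   →  a_3 = 2
17 = 2·7 + 3   →  a_4 = 2
7 = 2·3 + 1   →  a_5 = 2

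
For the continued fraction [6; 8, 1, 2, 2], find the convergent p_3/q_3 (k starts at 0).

159/26

Using pₖ = aₖpₖ₋₁ + pₖ₋₂, qₖ = aₖqₖ₋₁ + qₖ₋₂ (with p₋₁=1, p₋₂=0, q₋₁=0, q₋₂=1):
  k=0: a=6, p=6, q=1
  k=1: a=8, p=49, q=8
  k=2: a=1, p=55, q=9
  k=3: a=2, p=159, q=26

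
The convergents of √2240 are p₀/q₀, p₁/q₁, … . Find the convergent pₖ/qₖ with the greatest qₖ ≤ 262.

10081/213

√2240 = [47; 3, 23, 3, 94, …] (period length 4).
Convergents:
  p_0/q_0 = 47/1
  p_1/q_1 = 142/3
  p_2/q_2 = 3313/70
  p_3/q_3 = 10081/213
  p_4/q_4 = 950927/20092
q_3 = 213 ≤ 262 < 20092 = q_4, so the answer is 10081/213.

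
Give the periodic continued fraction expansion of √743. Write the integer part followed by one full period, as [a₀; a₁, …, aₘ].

[27; 3, 1, 7, 27, 7, 1, 3, 54]

a₀ = ⌊√743⌋ = 27.
With m₀=0, d₀=1 and mₖ₊₁ = dₖaₖ − mₖ, dₖ₊₁ = (n − mₖ₊₁²)/dₖ, aₖ₊₁ = ⌊(a₀+mₖ₊₁)/dₖ₊₁⌋:
  k=1: m=27, d=14, a=3
  k=2: m=15, d=37, a=1
  k=3: m=22, d=7, a=7
  k=4: m=27, d=2, a=27
  k=5: m=27, d=7, a=7
  k=6: m=22, d=37, a=1
  k=7: m=15, d=14, a=3
  k=8: m=27, d=1, a=54
d=1 and a=2a₀=54 at k=8, so the next step gives (m, d) = (27, 14) again — its k=1 value — and the period has length 8.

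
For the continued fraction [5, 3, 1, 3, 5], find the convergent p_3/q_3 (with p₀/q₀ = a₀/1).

Using pₖ = aₖpₖ₋₁ + pₖ₋₂, qₖ = aₖqₖ₋₁ + qₖ₋₂ (with p₋₁=1, p₋₂=0, q₋₁=0, q₋₂=1):
  k=0: a=5, p=5, q=1
  k=1: a=3, p=16, q=3
  k=2: a=1, p=21, q=4
  k=3: a=3, p=79, q=15

79/15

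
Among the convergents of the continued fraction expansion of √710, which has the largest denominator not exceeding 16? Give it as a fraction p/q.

373/14

√710 = [26; 1, 1, 1, 4, 1, 1, 1, 52, …] (period length 8).
Convergents:
  p_0/q_0 = 26/1
  p_1/q_1 = 27/1
  p_2/q_2 = 53/2
  p_3/q_3 = 80/3
  p_4/q_4 = 373/14
  p_5/q_5 = 453/17
q_4 = 14 ≤ 16 < 17 = q_5, so the answer is 373/14.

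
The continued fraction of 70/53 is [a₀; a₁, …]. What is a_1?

70 = 1·53 + 17   →  a_0 = 1
53 = 3·17 + 2   →  a_1 = 3

3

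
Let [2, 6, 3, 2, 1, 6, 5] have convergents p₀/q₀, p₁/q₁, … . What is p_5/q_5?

911/422

Using pₖ = aₖpₖ₋₁ + pₖ₋₂, qₖ = aₖqₖ₋₁ + qₖ₋₂ (with p₋₁=1, p₋₂=0, q₋₁=0, q₋₂=1):
  k=0: a=2, p=2, q=1
  k=1: a=6, p=13, q=6
  k=2: a=3, p=41, q=19
  k=3: a=2, p=95, q=44
  k=4: a=1, p=136, q=63
  k=5: a=6, p=911, q=422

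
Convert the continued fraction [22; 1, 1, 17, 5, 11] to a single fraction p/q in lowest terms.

Fold from the inside: start with 11/1.
  5 + 1/11 = 56/11
  17 + 11/56 = 963/56
  1 + 56/963 = 1019/963
  1 + 963/1019 = 1982/1019
  22 + 1019/1982 = 44623/1982

44623/1982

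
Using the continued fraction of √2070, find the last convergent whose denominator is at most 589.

√2070 = [45; 2, 90, …] (period length 2).
Convergents:
  p_0/q_0 = 45/1
  p_1/q_1 = 91/2
  p_2/q_2 = 8235/181
  p_3/q_3 = 16561/364
  p_4/q_4 = 1498725/32941
q_3 = 364 ≤ 589 < 32941 = q_4, so the answer is 16561/364.

16561/364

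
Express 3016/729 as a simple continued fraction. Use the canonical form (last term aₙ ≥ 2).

3016 = 4·729 + 100
729 = 7·100 + 29
100 = 3·29 + 13
29 = 2·13 + 3
13 = 4·3 + 1
3 = 3·1 + 0  (stop)
So 3016/729 = [4; 7, 3, 2, 4, 3].

[4; 7, 3, 2, 4, 3]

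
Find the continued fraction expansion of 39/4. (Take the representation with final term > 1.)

39 = 9×4 + 3
4 = 1×3 + 1
3 = 3×1 + 0  (stop)
So 39/4 = [9; 1, 3].

[9; 1, 3]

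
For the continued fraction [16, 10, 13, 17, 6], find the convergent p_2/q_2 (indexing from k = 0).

2109/131

Using pₖ = aₖpₖ₋₁ + pₖ₋₂, qₖ = aₖqₖ₋₁ + qₖ₋₂ (with p₋₁=1, p₋₂=0, q₋₁=0, q₋₂=1):
  k=0: a=16, p=16, q=1
  k=1: a=10, p=161, q=10
  k=2: a=13, p=2109, q=131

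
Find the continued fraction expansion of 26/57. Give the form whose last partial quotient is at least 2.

26 = 0·57 + 26
57 = 2·26 + 5
26 = 5·5 + 1
5 = 5·1 + 0  (stop)
So 26/57 = [0; 2, 5, 5].

[0; 2, 5, 5]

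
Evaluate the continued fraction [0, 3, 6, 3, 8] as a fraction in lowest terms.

158/499

Using pₖ = aₖpₖ₋₁ + pₖ₋₂ and qₖ = aₖqₖ₋₁ + qₖ₋₂:
  k=0: a=0, p=0, q=1
  k=1: a=3, p=1, q=3
  k=2: a=6, p=6, q=19
  k=3: a=3, p=19, q=60
  k=4: a=8, p=158, q=499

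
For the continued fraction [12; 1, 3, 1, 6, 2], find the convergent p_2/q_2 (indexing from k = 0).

Using pₖ = aₖpₖ₋₁ + pₖ₋₂, qₖ = aₖqₖ₋₁ + qₖ₋₂ (with p₋₁=1, p₋₂=0, q₋₁=0, q₋₂=1):
  k=0: a=12, p=12, q=1
  k=1: a=1, p=13, q=1
  k=2: a=3, p=51, q=4

51/4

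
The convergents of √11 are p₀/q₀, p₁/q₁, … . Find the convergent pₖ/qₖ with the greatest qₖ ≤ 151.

√11 = [3; 3, 6, …] (period length 2).
Convergents:
  p_0/q_0 = 3/1
  p_1/q_1 = 10/3
  p_2/q_2 = 63/19
  p_3/q_3 = 199/60
  p_4/q_4 = 1257/379
q_3 = 60 ≤ 151 < 379 = q_4, so the answer is 199/60.

199/60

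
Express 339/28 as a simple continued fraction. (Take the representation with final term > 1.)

[12; 9, 3]

339 = 12*28 + 3
28 = 9*3 + 1
3 = 3*1 + 0  (stop)
So 339/28 = [12; 9, 3].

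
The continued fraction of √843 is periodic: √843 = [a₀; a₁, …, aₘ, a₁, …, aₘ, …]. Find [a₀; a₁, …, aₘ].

[29; 29, 58]

a₀ = ⌊√843⌋ = 29.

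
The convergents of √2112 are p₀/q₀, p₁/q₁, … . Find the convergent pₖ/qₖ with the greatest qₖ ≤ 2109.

96141/2092

√2112 = [45; 1, 21, 1, 90, …] (period length 4).
Convergents:
  p_0/q_0 = 45/1
  p_1/q_1 = 46/1
  p_2/q_2 = 1011/22
  p_3/q_3 = 1057/23
  p_4/q_4 = 96141/2092
  p_5/q_5 = 97198/2115
q_4 = 2092 ≤ 2109 < 2115 = q_5, so the answer is 96141/2092.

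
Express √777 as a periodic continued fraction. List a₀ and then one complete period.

a₀ = ⌊√777⌋ = 27.
With m₀=0, d₀=1 and mₖ₊₁ = dₖaₖ − mₖ, dₖ₊₁ = (n − mₖ₊₁²)/dₖ, aₖ₊₁ = ⌊(a₀+mₖ₊₁)/dₖ₊₁⌋:
  k=1: m=27, d=48, a=1
  k=2: m=21, d=7, a=6
  k=3: m=21, d=48, a=1
  k=4: m=27, d=1, a=54
d=1 and a=2a₀=54 at k=4, so the next step gives (m, d) = (27, 48) again — its k=1 value — and the period has length 4.

[27; 1, 6, 1, 54]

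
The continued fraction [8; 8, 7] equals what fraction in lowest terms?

Fold from the inside: start with 7/1.
  8 + 1/7 = 57/7
  8 + 7/57 = 463/57

463/57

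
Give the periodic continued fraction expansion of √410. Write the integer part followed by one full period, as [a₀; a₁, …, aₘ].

a₀ = ⌊√410⌋ = 20.
With m₀=0, d₀=1 and mₖ₊₁ = dₖaₖ − mₖ, dₖ₊₁ = (n − mₖ₊₁²)/dₖ, aₖ₊₁ = ⌊(a₀+mₖ₊₁)/dₖ₊₁⌋:
  k=1: m=20, d=10, a=4
  k=2: m=20, d=1, a=40
d=1 and a=2a₀=40 at k=2, so the next step gives (m, d) = (20, 10) again — its k=1 value — and the period has length 2.

[20; 4, 40]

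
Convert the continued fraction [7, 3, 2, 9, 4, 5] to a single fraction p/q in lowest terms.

Using pₖ = aₖpₖ₋₁ + pₖ₋₂ and qₖ = aₖqₖ₋₁ + qₖ₋₂:
  k=0: a=7, p=7, q=1
  k=1: a=3, p=22, q=3
  k=2: a=2, p=51, q=7
  k=3: a=9, p=481, q=66
  k=4: a=4, p=1975, q=271
  k=5: a=5, p=10356, q=1421

10356/1421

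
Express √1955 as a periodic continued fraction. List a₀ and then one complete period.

[44; 4, 1, 1, 1, 4, 88]

a₀ = ⌊√1955⌋ = 44.
With m₀=0, d₀=1 and mₖ₊₁ = dₖaₖ − mₖ, dₖ₊₁ = (n − mₖ₊₁²)/dₖ, aₖ₊₁ = ⌊(a₀+mₖ₊₁)/dₖ₊₁⌋:
  k=1: m=44, d=19, a=4
  k=2: m=32, d=49, a=1
  k=3: m=17, d=34, a=1
  k=4: m=17, d=49, a=1
  k=5: m=32, d=19, a=4
  k=6: m=44, d=1, a=88
d=1 and a=2a₀=88 at k=6, so the next step gives (m, d) = (44, 19) again — its k=1 value — and the period has length 6.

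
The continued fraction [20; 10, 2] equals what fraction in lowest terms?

Using pₖ = aₖpₖ₋₁ + pₖ₋₂ and qₖ = aₖqₖ₋₁ + qₖ₋₂:
  k=0: a=20, p=20, q=1
  k=1: a=10, p=201, q=10
  k=2: a=2, p=422, q=21

422/21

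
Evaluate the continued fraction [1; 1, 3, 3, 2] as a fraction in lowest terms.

53/30

Fold from the inside: start with 2/1.
  3 + 1/2 = 7/2
  3 + 2/7 = 23/7
  1 + 7/23 = 30/23
  1 + 23/30 = 53/30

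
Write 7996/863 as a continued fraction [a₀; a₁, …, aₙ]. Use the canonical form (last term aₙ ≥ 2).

[9; 3, 1, 3, 3, 8, 2]

7996 = 9*863 + 229
863 = 3*229 + 176
229 = 1*176 + 53
176 = 3*53 + 17
53 = 3*17 + 2
17 = 8*2 + 1
2 = 2*1 + 0  (stop)
So 7996/863 = [9; 3, 1, 3, 3, 8, 2].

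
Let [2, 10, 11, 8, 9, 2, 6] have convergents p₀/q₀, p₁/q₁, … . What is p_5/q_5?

36281/17284

Using pₖ = aₖpₖ₋₁ + pₖ₋₂, qₖ = aₖqₖ₋₁ + qₖ₋₂ (with p₋₁=1, p₋₂=0, q₋₁=0, q₋₂=1):
  k=0: a=2, p=2, q=1
  k=1: a=10, p=21, q=10
  k=2: a=11, p=233, q=111
  k=3: a=8, p=1885, q=898
  k=4: a=9, p=17198, q=8193
  k=5: a=2, p=36281, q=17284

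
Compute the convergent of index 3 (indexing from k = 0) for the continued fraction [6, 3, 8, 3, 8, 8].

493/78

Using pₖ = aₖpₖ₋₁ + pₖ₋₂, qₖ = aₖqₖ₋₁ + qₖ₋₂ (with p₋₁=1, p₋₂=0, q₋₁=0, q₋₂=1):
  k=0: a=6, p=6, q=1
  k=1: a=3, p=19, q=3
  k=2: a=8, p=158, q=25
  k=3: a=3, p=493, q=78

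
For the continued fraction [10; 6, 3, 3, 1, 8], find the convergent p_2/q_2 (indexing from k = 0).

Using pₖ = aₖpₖ₋₁ + pₖ₋₂, qₖ = aₖqₖ₋₁ + qₖ₋₂ (with p₋₁=1, p₋₂=0, q₋₁=0, q₋₂=1):
  k=0: a=10, p=10, q=1
  k=1: a=6, p=61, q=6
  k=2: a=3, p=193, q=19

193/19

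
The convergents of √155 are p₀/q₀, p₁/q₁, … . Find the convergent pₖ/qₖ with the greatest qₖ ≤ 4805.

55788/4481

√155 = [12; 2, 4, 2, 24, …] (period length 4).
Convergents:
  p_0/q_0 = 12/1
  p_1/q_1 = 25/2
  p_2/q_2 = 112/9
  p_3/q_3 = 249/20
  p_4/q_4 = 6088/489
  p_5/q_5 = 12425/998
  p_6/q_6 = 55788/4481
  p_7/q_7 = 124001/9960
q_6 = 4481 ≤ 4805 < 9960 = q_7, so the answer is 55788/4481.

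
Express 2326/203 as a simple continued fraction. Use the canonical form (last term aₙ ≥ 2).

2326 = 11*203 + 93
203 = 2*93 + 17
93 = 5*17 + 8
17 = 2*8 + 1
8 = 8*1 + 0  (stop)
So 2326/203 = [11; 2, 5, 2, 8].

[11; 2, 5, 2, 8]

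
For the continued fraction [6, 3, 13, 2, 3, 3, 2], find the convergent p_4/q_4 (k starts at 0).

1828/289

Using pₖ = aₖpₖ₋₁ + pₖ₋₂, qₖ = aₖqₖ₋₁ + qₖ₋₂ (with p₋₁=1, p₋₂=0, q₋₁=0, q₋₂=1):
  k=0: a=6, p=6, q=1
  k=1: a=3, p=19, q=3
  k=2: a=13, p=253, q=40
  k=3: a=2, p=525, q=83
  k=4: a=3, p=1828, q=289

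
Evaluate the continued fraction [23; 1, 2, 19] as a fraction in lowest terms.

1373/58

Fold from the inside: start with 19/1.
  2 + 1/19 = 39/19
  1 + 19/39 = 58/39
  23 + 39/58 = 1373/58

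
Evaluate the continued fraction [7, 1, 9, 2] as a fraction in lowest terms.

Using pₖ = aₖpₖ₋₁ + pₖ₋₂ and qₖ = aₖqₖ₋₁ + qₖ₋₂:
  k=0: a=7, p=7, q=1
  k=1: a=1, p=8, q=1
  k=2: a=9, p=79, q=10
  k=3: a=2, p=166, q=21

166/21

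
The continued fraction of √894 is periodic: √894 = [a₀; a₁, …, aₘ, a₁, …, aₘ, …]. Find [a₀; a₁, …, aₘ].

a₀ = ⌊√894⌋ = 29.

[29; 1, 8, 1, 58]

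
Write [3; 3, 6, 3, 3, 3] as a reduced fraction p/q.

2179/657

Using pₖ = aₖpₖ₋₁ + pₖ₋₂ and qₖ = aₖqₖ₋₁ + qₖ₋₂:
  k=0: a=3, p=3, q=1
  k=1: a=3, p=10, q=3
  k=2: a=6, p=63, q=19
  k=3: a=3, p=199, q=60
  k=4: a=3, p=660, q=199
  k=5: a=3, p=2179, q=657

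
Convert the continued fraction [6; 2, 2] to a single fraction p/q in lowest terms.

Using pₖ = aₖpₖ₋₁ + pₖ₋₂ and qₖ = aₖqₖ₋₁ + qₖ₋₂:
  k=0: a=6, p=6, q=1
  k=1: a=2, p=13, q=2
  k=2: a=2, p=32, q=5

32/5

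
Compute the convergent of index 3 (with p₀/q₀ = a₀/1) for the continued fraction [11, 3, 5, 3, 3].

Using pₖ = aₖpₖ₋₁ + pₖ₋₂, qₖ = aₖqₖ₋₁ + qₖ₋₂ (with p₋₁=1, p₋₂=0, q₋₁=0, q₋₂=1):
  k=0: a=11, p=11, q=1
  k=1: a=3, p=34, q=3
  k=2: a=5, p=181, q=16
  k=3: a=3, p=577, q=51

577/51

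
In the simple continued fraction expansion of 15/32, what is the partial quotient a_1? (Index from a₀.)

15 = 0·32 + 15   →  a_0 = 0
32 = 2·15 + 2   →  a_1 = 2

2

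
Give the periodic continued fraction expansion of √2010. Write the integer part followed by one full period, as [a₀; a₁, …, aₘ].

a₀ = ⌊√2010⌋ = 44.
With m₀=0, d₀=1 and mₖ₊₁ = dₖaₖ − mₖ, dₖ₊₁ = (n − mₖ₊₁²)/dₖ, aₖ₊₁ = ⌊(a₀+mₖ₊₁)/dₖ₊₁⌋:
  k=1: m=44, d=74, a=1
  k=2: m=30, d=15, a=4
  k=3: m=30, d=74, a=1
  k=4: m=44, d=1, a=88
d=1 and a=2a₀=88 at k=4, so the next step gives (m, d) = (44, 74) again — its k=1 value — and the period has length 4.

[44; 1, 4, 1, 88]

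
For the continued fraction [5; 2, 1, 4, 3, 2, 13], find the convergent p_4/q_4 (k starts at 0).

Using pₖ = aₖpₖ₋₁ + pₖ₋₂, qₖ = aₖqₖ₋₁ + qₖ₋₂ (with p₋₁=1, p₋₂=0, q₋₁=0, q₋₂=1):
  k=0: a=5, p=5, q=1
  k=1: a=2, p=11, q=2
  k=2: a=1, p=16, q=3
  k=3: a=4, p=75, q=14
  k=4: a=3, p=241, q=45

241/45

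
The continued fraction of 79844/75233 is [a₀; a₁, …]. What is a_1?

16

79844 = 1·75233 + 4611   →  a_0 = 1
75233 = 16·4611 + 1457   →  a_1 = 16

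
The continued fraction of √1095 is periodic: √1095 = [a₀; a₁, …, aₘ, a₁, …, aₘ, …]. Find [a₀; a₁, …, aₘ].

a₀ = ⌊√1095⌋ = 33.
With m₀=0, d₀=1 and mₖ₊₁ = dₖaₖ − mₖ, dₖ₊₁ = (n − mₖ₊₁²)/dₖ, aₖ₊₁ = ⌊(a₀+mₖ₊₁)/dₖ₊₁⌋:
  k=1: m=33, d=6, a=11
  k=2: m=33, d=1, a=66
d=1 and a=2a₀=66 at k=2, so the next step gives (m, d) = (33, 6) again — its k=1 value — and the period has length 2.

[33; 11, 66]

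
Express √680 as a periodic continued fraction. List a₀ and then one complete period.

[26; 13, 52]

a₀ = ⌊√680⌋ = 26.
With m₀=0, d₀=1 and mₖ₊₁ = dₖaₖ − mₖ, dₖ₊₁ = (n − mₖ₊₁²)/dₖ, aₖ₊₁ = ⌊(a₀+mₖ₊₁)/dₖ₊₁⌋:
  k=1: m=26, d=4, a=13
  k=2: m=26, d=1, a=52
d=1 and a=2a₀=52 at k=2, so the next step gives (m, d) = (26, 4) again — its k=1 value — and the period has length 2.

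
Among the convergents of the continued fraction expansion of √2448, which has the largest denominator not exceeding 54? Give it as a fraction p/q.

√2448 = [49; 2, 10, 2, 98, …] (period length 4).
Convergents:
  p_0/q_0 = 49/1
  p_1/q_1 = 99/2
  p_2/q_2 = 1039/21
  p_3/q_3 = 2177/44
  p_4/q_4 = 214385/4333
q_3 = 44 ≤ 54 < 4333 = q_4, so the answer is 2177/44.

2177/44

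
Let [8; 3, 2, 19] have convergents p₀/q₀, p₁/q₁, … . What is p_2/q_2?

Using pₖ = aₖpₖ₋₁ + pₖ₋₂, qₖ = aₖqₖ₋₁ + qₖ₋₂ (with p₋₁=1, p₋₂=0, q₋₁=0, q₋₂=1):
  k=0: a=8, p=8, q=1
  k=1: a=3, p=25, q=3
  k=2: a=2, p=58, q=7

58/7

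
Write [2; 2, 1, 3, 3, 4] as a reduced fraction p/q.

Fold from the inside: start with 4/1.
  3 + 1/4 = 13/4
  3 + 4/13 = 43/13
  1 + 13/43 = 56/43
  2 + 43/56 = 155/56
  2 + 56/155 = 366/155

366/155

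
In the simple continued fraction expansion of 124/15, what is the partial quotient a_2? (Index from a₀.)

124 = 8·15 + 4   →  a_0 = 8
15 = 3·4 + 3   →  a_1 = 3
4 = 1·3 + 1   →  a_2 = 1

1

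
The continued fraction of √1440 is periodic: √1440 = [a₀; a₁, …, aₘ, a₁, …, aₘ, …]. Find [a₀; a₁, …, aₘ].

a₀ = ⌊√1440⌋ = 37.
With m₀=0, d₀=1 and mₖ₊₁ = dₖaₖ − mₖ, dₖ₊₁ = (n − mₖ₊₁²)/dₖ, aₖ₊₁ = ⌊(a₀+mₖ₊₁)/dₖ₊₁⌋:
  k=1: m=37, d=71, a=1
  k=2: m=34, d=4, a=17
  k=3: m=34, d=71, a=1
  k=4: m=37, d=1, a=74
d=1 and a=2a₀=74 at k=4, so the next step gives (m, d) = (37, 71) again — its k=1 value — and the period has length 4.

[37; 1, 17, 1, 74]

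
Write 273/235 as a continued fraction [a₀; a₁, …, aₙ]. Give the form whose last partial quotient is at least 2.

[1; 6, 5, 2, 3]

273 = 1·235 + 38
235 = 6·38 + 7
38 = 5·7 + 3
7 = 2·3 + 1
3 = 3·1 + 0  (stop)
So 273/235 = [1; 6, 5, 2, 3].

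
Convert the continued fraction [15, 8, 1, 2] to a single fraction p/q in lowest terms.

393/26

Using pₖ = aₖpₖ₋₁ + pₖ₋₂ and qₖ = aₖqₖ₋₁ + qₖ₋₂:
  k=0: a=15, p=15, q=1
  k=1: a=8, p=121, q=8
  k=2: a=1, p=136, q=9
  k=3: a=2, p=393, q=26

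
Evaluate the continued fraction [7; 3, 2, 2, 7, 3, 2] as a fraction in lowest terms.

6681/916

Using pₖ = aₖpₖ₋₁ + pₖ₋₂ and qₖ = aₖqₖ₋₁ + qₖ₋₂:
  k=0: a=7, p=7, q=1
  k=1: a=3, p=22, q=3
  k=2: a=2, p=51, q=7
  k=3: a=2, p=124, q=17
  k=4: a=7, p=919, q=126
  k=5: a=3, p=2881, q=395
  k=6: a=2, p=6681, q=916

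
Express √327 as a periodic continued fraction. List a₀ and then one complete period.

a₀ = ⌊√327⌋ = 18.
With m₀=0, d₀=1 and mₖ₊₁ = dₖaₖ − mₖ, dₖ₊₁ = (n − mₖ₊₁²)/dₖ, aₖ₊₁ = ⌊(a₀+mₖ₊₁)/dₖ₊₁⌋:
  k=1: m=18, d=3, a=12
  k=2: m=18, d=1, a=36
d=1 and a=2a₀=36 at k=2, so the next step gives (m, d) = (18, 3) again — its k=1 value — and the period has length 2.

[18; 12, 36]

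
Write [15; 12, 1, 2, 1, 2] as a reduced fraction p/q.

Fold from the inside: start with 2/1.
  1 + 1/2 = 3/2
  2 + 2/3 = 8/3
  1 + 3/8 = 11/8
  12 + 8/11 = 140/11
  15 + 11/140 = 2111/140

2111/140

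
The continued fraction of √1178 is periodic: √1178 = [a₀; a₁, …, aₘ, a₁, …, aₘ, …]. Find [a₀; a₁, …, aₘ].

a₀ = ⌊√1178⌋ = 34.
With m₀=0, d₀=1 and mₖ₊₁ = dₖaₖ − mₖ, dₖ₊₁ = (n − mₖ₊₁²)/dₖ, aₖ₊₁ = ⌊(a₀+mₖ₊₁)/dₖ₊₁⌋:
  k=1: m=34, d=22, a=3
  k=2: m=32, d=7, a=9
  k=3: m=31, d=31, a=2
  k=4: m=31, d=7, a=9
  k=5: m=32, d=22, a=3
  k=6: m=34, d=1, a=68
d=1 and a=2a₀=68 at k=6, so the next step gives (m, d) = (34, 22) again — its k=1 value — and the period has length 6.

[34; 3, 9, 2, 9, 3, 68]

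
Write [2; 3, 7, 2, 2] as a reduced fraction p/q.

Using pₖ = aₖpₖ₋₁ + pₖ₋₂ and qₖ = aₖqₖ₋₁ + qₖ₋₂:
  k=0: a=2, p=2, q=1
  k=1: a=3, p=7, q=3
  k=2: a=7, p=51, q=22
  k=3: a=2, p=109, q=47
  k=4: a=2, p=269, q=116

269/116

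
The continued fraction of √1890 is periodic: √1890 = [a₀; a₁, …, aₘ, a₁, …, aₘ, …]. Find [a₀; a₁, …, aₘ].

[43; 2, 9, 6, 9, 2, 86]

a₀ = ⌊√1890⌋ = 43.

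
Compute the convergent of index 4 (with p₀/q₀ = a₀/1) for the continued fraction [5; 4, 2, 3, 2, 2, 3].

371/71

Using pₖ = aₖpₖ₋₁ + pₖ₋₂, qₖ = aₖqₖ₋₁ + qₖ₋₂ (with p₋₁=1, p₋₂=0, q₋₁=0, q₋₂=1):
  k=0: a=5, p=5, q=1
  k=1: a=4, p=21, q=4
  k=2: a=2, p=47, q=9
  k=3: a=3, p=162, q=31
  k=4: a=2, p=371, q=71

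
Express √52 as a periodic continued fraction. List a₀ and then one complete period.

a₀ = ⌊√52⌋ = 7.
With m₀=0, d₀=1 and mₖ₊₁ = dₖaₖ − mₖ, dₖ₊₁ = (n − mₖ₊₁²)/dₖ, aₖ₊₁ = ⌊(a₀+mₖ₊₁)/dₖ₊₁⌋:
  k=1: m=7, d=3, a=4
  k=2: m=5, d=9, a=1
  k=3: m=4, d=4, a=2
  k=4: m=4, d=9, a=1
  k=5: m=5, d=3, a=4
  k=6: m=7, d=1, a=14
d=1 and a=2a₀=14 at k=6, so the next step gives (m, d) = (7, 3) again — its k=1 value — and the period has length 6.

[7; 4, 1, 2, 1, 4, 14]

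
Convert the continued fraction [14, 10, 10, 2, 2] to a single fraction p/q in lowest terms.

Using pₖ = aₖpₖ₋₁ + pₖ₋₂ and qₖ = aₖqₖ₋₁ + qₖ₋₂:
  k=0: a=14, p=14, q=1
  k=1: a=10, p=141, q=10
  k=2: a=10, p=1424, q=101
  k=3: a=2, p=2989, q=212
  k=4: a=2, p=7402, q=525

7402/525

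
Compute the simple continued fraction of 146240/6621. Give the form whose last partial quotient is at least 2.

146240 = 22*6621 + 578
6621 = 11*578 + 263
578 = 2*263 + 52
263 = 5*52 + 3
52 = 17*3 + 1
3 = 3*1 + 0  (stop)
So 146240/6621 = [22; 11, 2, 5, 17, 3].

[22; 11, 2, 5, 17, 3]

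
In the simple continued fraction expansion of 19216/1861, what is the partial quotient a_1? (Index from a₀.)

3

19216 = 10·1861 + 606   →  a_0 = 10
1861 = 3·606 + 43   →  a_1 = 3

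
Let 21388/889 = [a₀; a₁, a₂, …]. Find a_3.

21388 = 24·889 + 52   →  a_0 = 24
889 = 17·52 + 5   →  a_1 = 17
52 = 10·5 + 2   →  a_2 = 10
5 = 2·2 + 1   →  a_3 = 2

2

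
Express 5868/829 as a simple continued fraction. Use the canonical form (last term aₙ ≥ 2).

[7; 12, 1, 3, 16]

5868 = 7·829 + 65
829 = 12·65 + 49
65 = 1·49 + 16
49 = 3·16 + 1
16 = 16·1 + 0  (stop)
So 5868/829 = [7; 12, 1, 3, 16].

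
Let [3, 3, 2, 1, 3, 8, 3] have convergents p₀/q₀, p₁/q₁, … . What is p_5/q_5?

Using pₖ = aₖpₖ₋₁ + pₖ₋₂, qₖ = aₖqₖ₋₁ + qₖ₋₂ (with p₋₁=1, p₋₂=0, q₋₁=0, q₋₂=1):
  k=0: a=3, p=3, q=1
  k=1: a=3, p=10, q=3
  k=2: a=2, p=23, q=7
  k=3: a=1, p=33, q=10
  k=4: a=3, p=122, q=37
  k=5: a=8, p=1009, q=306

1009/306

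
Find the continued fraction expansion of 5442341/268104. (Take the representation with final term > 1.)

[20; 3, 2, 1, 15, 19, 8, 11]

5442341 = 20·268104 + 80261
268104 = 3·80261 + 27321
80261 = 2·27321 + 25619
27321 = 1·25619 + 1702
25619 = 15·1702 + 89
1702 = 19·89 + 11
89 = 8·11 + 1
11 = 11·1 + 0  (stop)
So 5442341/268104 = [20; 3, 2, 1, 15, 19, 8, 11].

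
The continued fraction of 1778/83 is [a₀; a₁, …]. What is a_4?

1778 = 21·83 + 35   →  a_0 = 21
83 = 2·35 + 13   →  a_1 = 2
35 = 2·13 + 9   →  a_2 = 2
13 = 1·9 + 4   →  a_3 = 1
9 = 2·4 + 1   →  a_4 = 2

2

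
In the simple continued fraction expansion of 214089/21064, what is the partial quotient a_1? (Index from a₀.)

214089 = 10·21064 + 3449   →  a_0 = 10
21064 = 6·3449 + 370   →  a_1 = 6

6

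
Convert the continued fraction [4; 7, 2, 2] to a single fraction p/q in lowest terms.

153/37

Fold from the inside: start with 2/1.
  2 + 1/2 = 5/2
  7 + 2/5 = 37/5
  4 + 5/37 = 153/37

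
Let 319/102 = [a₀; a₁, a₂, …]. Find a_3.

319 = 3·102 + 13   →  a_0 = 3
102 = 7·13 + 11   →  a_1 = 7
13 = 1·11 + 2   →  a_2 = 1
11 = 5·2 + 1   →  a_3 = 5

5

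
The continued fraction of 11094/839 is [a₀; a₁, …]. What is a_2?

11094 = 13·839 + 187   →  a_0 = 13
839 = 4·187 + 91   →  a_1 = 4
187 = 2·91 + 5   →  a_2 = 2

2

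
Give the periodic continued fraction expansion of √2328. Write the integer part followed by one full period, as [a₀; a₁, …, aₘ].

a₀ = ⌊√2328⌋ = 48.
With m₀=0, d₀=1 and mₖ₊₁ = dₖaₖ − mₖ, dₖ₊₁ = (n − mₖ₊₁²)/dₖ, aₖ₊₁ = ⌊(a₀+mₖ₊₁)/dₖ₊₁⌋:
  k=1: m=48, d=24, a=4
  k=2: m=48, d=1, a=96
d=1 and a=2a₀=96 at k=2, so the next step gives (m, d) = (48, 24) again — its k=1 value — and the period has length 2.

[48; 4, 96]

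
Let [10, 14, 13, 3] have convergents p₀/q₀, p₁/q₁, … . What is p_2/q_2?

1843/183

Using pₖ = aₖpₖ₋₁ + pₖ₋₂, qₖ = aₖqₖ₋₁ + qₖ₋₂ (with p₋₁=1, p₋₂=0, q₋₁=0, q₋₂=1):
  k=0: a=10, p=10, q=1
  k=1: a=14, p=141, q=14
  k=2: a=13, p=1843, q=183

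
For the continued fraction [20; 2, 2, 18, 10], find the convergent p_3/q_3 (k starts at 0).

1877/92

Using pₖ = aₖpₖ₋₁ + pₖ₋₂, qₖ = aₖqₖ₋₁ + qₖ₋₂ (with p₋₁=1, p₋₂=0, q₋₁=0, q₋₂=1):
  k=0: a=20, p=20, q=1
  k=1: a=2, p=41, q=2
  k=2: a=2, p=102, q=5
  k=3: a=18, p=1877, q=92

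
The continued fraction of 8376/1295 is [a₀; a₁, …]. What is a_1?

2

8376 = 6·1295 + 606   →  a_0 = 6
1295 = 2·606 + 83   →  a_1 = 2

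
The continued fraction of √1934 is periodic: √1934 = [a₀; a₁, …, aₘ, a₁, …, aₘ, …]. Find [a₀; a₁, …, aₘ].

[43; 1, 42, 1, 86]

a₀ = ⌊√1934⌋ = 43.
With m₀=0, d₀=1 and mₖ₊₁ = dₖaₖ − mₖ, dₖ₊₁ = (n − mₖ₊₁²)/dₖ, aₖ₊₁ = ⌊(a₀+mₖ₊₁)/dₖ₊₁⌋:
  k=1: m=43, d=85, a=1
  k=2: m=42, d=2, a=42
  k=3: m=42, d=85, a=1
  k=4: m=43, d=1, a=86
d=1 and a=2a₀=86 at k=4, so the next step gives (m, d) = (43, 85) again — its k=1 value — and the period has length 4.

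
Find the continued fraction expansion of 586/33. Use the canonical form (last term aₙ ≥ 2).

586 = 17·33 + 25
33 = 1·25 + 8
25 = 3·8 + 1
8 = 8·1 + 0  (stop)
So 586/33 = [17; 1, 3, 8].

[17; 1, 3, 8]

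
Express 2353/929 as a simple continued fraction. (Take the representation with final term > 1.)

2353 = 2*929 + 495
929 = 1*495 + 434
495 = 1*434 + 61
434 = 7*61 + 7
61 = 8*7 + 5
7 = 1*5 + 2
5 = 2*2 + 1
2 = 2*1 + 0  (stop)
So 2353/929 = [2; 1, 1, 7, 8, 1, 2, 2].

[2; 1, 1, 7, 8, 1, 2, 2]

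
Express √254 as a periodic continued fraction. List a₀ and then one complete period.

[15; 1, 14, 1, 30]

a₀ = ⌊√254⌋ = 15.
With m₀=0, d₀=1 and mₖ₊₁ = dₖaₖ − mₖ, dₖ₊₁ = (n − mₖ₊₁²)/dₖ, aₖ₊₁ = ⌊(a₀+mₖ₊₁)/dₖ₊₁⌋:
  k=1: m=15, d=29, a=1
  k=2: m=14, d=2, a=14
  k=3: m=14, d=29, a=1
  k=4: m=15, d=1, a=30
d=1 and a=2a₀=30 at k=4, so the next step gives (m, d) = (15, 29) again — its k=1 value — and the period has length 4.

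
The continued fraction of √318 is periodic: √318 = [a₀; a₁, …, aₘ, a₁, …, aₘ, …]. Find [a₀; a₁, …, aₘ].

a₀ = ⌊√318⌋ = 17.
With m₀=0, d₀=1 and mₖ₊₁ = dₖaₖ − mₖ, dₖ₊₁ = (n − mₖ₊₁²)/dₖ, aₖ₊₁ = ⌊(a₀+mₖ₊₁)/dₖ₊₁⌋:
  k=1: m=17, d=29, a=1
  k=2: m=12, d=6, a=4
  k=3: m=12, d=29, a=1
  k=4: m=17, d=1, a=34
d=1 and a=2a₀=34 at k=4, so the next step gives (m, d) = (17, 29) again — its k=1 value — and the period has length 4.

[17; 1, 4, 1, 34]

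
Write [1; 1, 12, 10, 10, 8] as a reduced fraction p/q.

20612/10715

Fold from the inside: start with 8/1.
  10 + 1/8 = 81/8
  10 + 8/81 = 818/81
  12 + 81/818 = 9897/818
  1 + 818/9897 = 10715/9897
  1 + 9897/10715 = 20612/10715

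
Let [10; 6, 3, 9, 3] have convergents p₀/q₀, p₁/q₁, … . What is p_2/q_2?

193/19

Using pₖ = aₖpₖ₋₁ + pₖ₋₂, qₖ = aₖqₖ₋₁ + qₖ₋₂ (with p₋₁=1, p₋₂=0, q₋₁=0, q₋₂=1):
  k=0: a=10, p=10, q=1
  k=1: a=6, p=61, q=6
  k=2: a=3, p=193, q=19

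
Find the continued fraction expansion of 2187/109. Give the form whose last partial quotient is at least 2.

[20; 15, 1, 1, 3]

2187 = 20·109 + 7
109 = 15·7 + 4
7 = 1·4 + 3
4 = 1·3 + 1
3 = 3·1 + 0  (stop)
So 2187/109 = [20; 15, 1, 1, 3].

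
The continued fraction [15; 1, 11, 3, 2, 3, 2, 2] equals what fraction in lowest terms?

26218/1647

Fold from the inside: start with 2/1.
  2 + 1/2 = 5/2
  3 + 2/5 = 17/5
  2 + 5/17 = 39/17
  3 + 17/39 = 134/39
  11 + 39/134 = 1513/134
  1 + 134/1513 = 1647/1513
  15 + 1513/1647 = 26218/1647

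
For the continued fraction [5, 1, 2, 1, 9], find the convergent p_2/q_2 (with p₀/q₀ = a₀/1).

Using pₖ = aₖpₖ₋₁ + pₖ₋₂, qₖ = aₖqₖ₋₁ + qₖ₋₂ (with p₋₁=1, p₋₂=0, q₋₁=0, q₋₂=1):
  k=0: a=5, p=5, q=1
  k=1: a=1, p=6, q=1
  k=2: a=2, p=17, q=3

17/3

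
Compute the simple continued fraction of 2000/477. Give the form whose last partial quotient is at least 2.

[4; 5, 5, 2, 2, 3]

2000 = 4×477 + 92
477 = 5×92 + 17
92 = 5×17 + 7
17 = 2×7 + 3
7 = 2×3 + 1
3 = 3×1 + 0  (stop)
So 2000/477 = [4; 5, 5, 2, 2, 3].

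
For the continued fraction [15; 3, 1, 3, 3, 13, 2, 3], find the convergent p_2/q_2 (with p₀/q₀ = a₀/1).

61/4

Using pₖ = aₖpₖ₋₁ + pₖ₋₂, qₖ = aₖqₖ₋₁ + qₖ₋₂ (with p₋₁=1, p₋₂=0, q₋₁=0, q₋₂=1):
  k=0: a=15, p=15, q=1
  k=1: a=3, p=46, q=3
  k=2: a=1, p=61, q=4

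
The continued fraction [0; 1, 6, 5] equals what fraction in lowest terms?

Using pₖ = aₖpₖ₋₁ + pₖ₋₂ and qₖ = aₖqₖ₋₁ + qₖ₋₂:
  k=0: a=0, p=0, q=1
  k=1: a=1, p=1, q=1
  k=2: a=6, p=6, q=7
  k=3: a=5, p=31, q=36

31/36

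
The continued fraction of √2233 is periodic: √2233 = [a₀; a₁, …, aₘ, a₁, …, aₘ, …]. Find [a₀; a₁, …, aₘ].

a₀ = ⌊√2233⌋ = 47.
With m₀=0, d₀=1 and mₖ₊₁ = dₖaₖ − mₖ, dₖ₊₁ = (n − mₖ₊₁²)/dₖ, aₖ₊₁ = ⌊(a₀+mₖ₊₁)/dₖ₊₁⌋:
  k=1: m=47, d=24, a=3
  k=2: m=25, d=67, a=1
  k=3: m=42, d=7, a=12
  k=4: m=42, d=67, a=1
  k=5: m=25, d=24, a=3
  k=6: m=47, d=1, a=94
d=1 and a=2a₀=94 at k=6, so the next step gives (m, d) = (47, 24) again — its k=1 value — and the period has length 6.

[47; 3, 1, 12, 1, 3, 94]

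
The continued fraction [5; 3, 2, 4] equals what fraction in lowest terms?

164/31

Fold from the inside: start with 4/1.
  2 + 1/4 = 9/4
  3 + 4/9 = 31/9
  5 + 9/31 = 164/31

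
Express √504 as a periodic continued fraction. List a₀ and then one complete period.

a₀ = ⌊√504⌋ = 22.

[22; 2, 4, 2, 44]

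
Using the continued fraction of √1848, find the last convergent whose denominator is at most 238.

3697/86

√1848 = [42; 1, 84, …] (period length 2).
Convergents:
  p_0/q_0 = 42/1
  p_1/q_1 = 43/1
  p_2/q_2 = 3654/85
  p_3/q_3 = 3697/86
  p_4/q_4 = 314202/7309
q_3 = 86 ≤ 238 < 7309 = q_4, so the answer is 3697/86.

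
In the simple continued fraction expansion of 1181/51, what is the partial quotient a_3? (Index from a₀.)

1181 = 23·51 + 8   →  a_0 = 23
51 = 6·8 + 3   →  a_1 = 6
8 = 2·3 + 2   →  a_2 = 2
3 = 1·2 + 1   →  a_3 = 1

1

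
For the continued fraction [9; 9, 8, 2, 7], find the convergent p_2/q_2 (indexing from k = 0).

Using pₖ = aₖpₖ₋₁ + pₖ₋₂, qₖ = aₖqₖ₋₁ + qₖ₋₂ (with p₋₁=1, p₋₂=0, q₋₁=0, q₋₂=1):
  k=0: a=9, p=9, q=1
  k=1: a=9, p=82, q=9
  k=2: a=8, p=665, q=73

665/73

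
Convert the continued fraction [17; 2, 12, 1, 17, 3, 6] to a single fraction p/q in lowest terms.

Using pₖ = aₖpₖ₋₁ + pₖ₋₂ and qₖ = aₖqₖ₋₁ + qₖ₋₂:
  k=0: a=17, p=17, q=1
  k=1: a=2, p=35, q=2
  k=2: a=12, p=437, q=25
  k=3: a=1, p=472, q=27
  k=4: a=17, p=8461, q=484
  k=5: a=3, p=25855, q=1479
  k=6: a=6, p=163591, q=9358

163591/9358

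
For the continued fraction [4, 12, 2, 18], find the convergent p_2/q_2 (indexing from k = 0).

Using pₖ = aₖpₖ₋₁ + pₖ₋₂, qₖ = aₖqₖ₋₁ + qₖ₋₂ (with p₋₁=1, p₋₂=0, q₋₁=0, q₋₂=1):
  k=0: a=4, p=4, q=1
  k=1: a=12, p=49, q=12
  k=2: a=2, p=102, q=25

102/25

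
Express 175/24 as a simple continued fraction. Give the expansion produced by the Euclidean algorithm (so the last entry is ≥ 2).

175 = 7·24 + 7
24 = 3·7 + 3
7 = 2·3 + 1
3 = 3·1 + 0  (stop)
So 175/24 = [7; 3, 2, 3].

[7; 3, 2, 3]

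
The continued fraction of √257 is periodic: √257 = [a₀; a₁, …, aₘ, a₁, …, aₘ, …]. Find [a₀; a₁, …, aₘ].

[16; 32]

a₀ = ⌊√257⌋ = 16.
With m₀=0, d₀=1 and mₖ₊₁ = dₖaₖ − mₖ, dₖ₊₁ = (n − mₖ₊₁²)/dₖ, aₖ₊₁ = ⌊(a₀+mₖ₊₁)/dₖ₊₁⌋:
  k=1: m=16, d=1, a=32
d=1 and a=2a₀=32 at k=1, so the next step gives (m, d) = (16, 1) again — its k=1 value — and the period has length 1.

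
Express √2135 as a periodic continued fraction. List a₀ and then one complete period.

[46; 4, 1, 5, 1, 4, 92]

a₀ = ⌊√2135⌋ = 46.
With m₀=0, d₀=1 and mₖ₊₁ = dₖaₖ − mₖ, dₖ₊₁ = (n − mₖ₊₁²)/dₖ, aₖ₊₁ = ⌊(a₀+mₖ₊₁)/dₖ₊₁⌋:
  k=1: m=46, d=19, a=4
  k=2: m=30, d=65, a=1
  k=3: m=35, d=14, a=5
  k=4: m=35, d=65, a=1
  k=5: m=30, d=19, a=4
  k=6: m=46, d=1, a=92
d=1 and a=2a₀=92 at k=6, so the next step gives (m, d) = (46, 19) again — its k=1 value — and the period has length 6.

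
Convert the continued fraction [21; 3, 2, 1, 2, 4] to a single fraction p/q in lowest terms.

Using pₖ = aₖpₖ₋₁ + pₖ₋₂ and qₖ = aₖqₖ₋₁ + qₖ₋₂:
  k=0: a=21, p=21, q=1
  k=1: a=3, p=64, q=3
  k=2: a=2, p=149, q=7
  k=3: a=1, p=213, q=10
  k=4: a=2, p=575, q=27
  k=5: a=4, p=2513, q=118

2513/118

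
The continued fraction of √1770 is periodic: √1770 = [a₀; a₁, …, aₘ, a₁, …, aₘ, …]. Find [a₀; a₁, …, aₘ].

[42; 14, 84]

a₀ = ⌊√1770⌋ = 42.
With m₀=0, d₀=1 and mₖ₊₁ = dₖaₖ − mₖ, dₖ₊₁ = (n − mₖ₊₁²)/dₖ, aₖ₊₁ = ⌊(a₀+mₖ₊₁)/dₖ₊₁⌋:
  k=1: m=42, d=6, a=14
  k=2: m=42, d=1, a=84
d=1 and a=2a₀=84 at k=2, so the next step gives (m, d) = (42, 6) again — its k=1 value — and the period has length 2.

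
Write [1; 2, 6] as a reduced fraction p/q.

Using pₖ = aₖpₖ₋₁ + pₖ₋₂ and qₖ = aₖqₖ₋₁ + qₖ₋₂:
  k=0: a=1, p=1, q=1
  k=1: a=2, p=3, q=2
  k=2: a=6, p=19, q=13

19/13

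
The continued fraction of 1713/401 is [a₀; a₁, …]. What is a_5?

1

1713 = 4·401 + 109   →  a_0 = 4
401 = 3·109 + 74   →  a_1 = 3
109 = 1·74 + 35   →  a_2 = 1
74 = 2·35 + 4   →  a_3 = 2
35 = 8·4 + 3   →  a_4 = 8
4 = 1·3 + 1   →  a_5 = 1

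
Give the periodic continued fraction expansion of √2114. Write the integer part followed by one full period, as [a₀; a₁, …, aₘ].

[45; 1, 44, 1, 90]

a₀ = ⌊√2114⌋ = 45.
With m₀=0, d₀=1 and mₖ₊₁ = dₖaₖ − mₖ, dₖ₊₁ = (n − mₖ₊₁²)/dₖ, aₖ₊₁ = ⌊(a₀+mₖ₊₁)/dₖ₊₁⌋:
  k=1: m=45, d=89, a=1
  k=2: m=44, d=2, a=44
  k=3: m=44, d=89, a=1
  k=4: m=45, d=1, a=90
d=1 and a=2a₀=90 at k=4, so the next step gives (m, d) = (45, 89) again — its k=1 value — and the period has length 4.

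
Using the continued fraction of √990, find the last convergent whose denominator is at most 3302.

√990 = [31; 2, 6, 2, 62, …] (period length 4).
Convergents:
  p_0/q_0 = 31/1
  p_1/q_1 = 63/2
  p_2/q_2 = 409/13
  p_3/q_3 = 881/28
  p_4/q_4 = 55031/1749
  p_5/q_5 = 110943/3526
q_4 = 1749 ≤ 3302 < 3526 = q_5, so the answer is 55031/1749.

55031/1749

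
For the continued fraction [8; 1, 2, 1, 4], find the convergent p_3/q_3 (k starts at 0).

35/4

Using pₖ = aₖpₖ₋₁ + pₖ₋₂, qₖ = aₖqₖ₋₁ + qₖ₋₂ (with p₋₁=1, p₋₂=0, q₋₁=0, q₋₂=1):
  k=0: a=8, p=8, q=1
  k=1: a=1, p=9, q=1
  k=2: a=2, p=26, q=3
  k=3: a=1, p=35, q=4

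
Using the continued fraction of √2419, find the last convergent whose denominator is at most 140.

2951/60

√2419 = [49; 5, 2, 5, 98, …] (period length 4).
Convergents:
  p_0/q_0 = 49/1
  p_1/q_1 = 246/5
  p_2/q_2 = 541/11
  p_3/q_3 = 2951/60
  p_4/q_4 = 289739/5891
q_3 = 60 ≤ 140 < 5891 = q_4, so the answer is 2951/60.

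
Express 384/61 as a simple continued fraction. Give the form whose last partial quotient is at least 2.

384 = 6×61 + 18
61 = 3×18 + 7
18 = 2×7 + 4
7 = 1×4 + 3
4 = 1×3 + 1
3 = 3×1 + 0  (stop)
So 384/61 = [6; 3, 2, 1, 1, 3].

[6; 3, 2, 1, 1, 3]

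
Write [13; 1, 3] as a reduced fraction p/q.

Using pₖ = aₖpₖ₋₁ + pₖ₋₂ and qₖ = aₖqₖ₋₁ + qₖ₋₂:
  k=0: a=13, p=13, q=1
  k=1: a=1, p=14, q=1
  k=2: a=3, p=55, q=4

55/4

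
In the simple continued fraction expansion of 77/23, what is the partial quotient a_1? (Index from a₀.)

77 = 3·23 + 8   →  a_0 = 3
23 = 2·8 + 7   →  a_1 = 2

2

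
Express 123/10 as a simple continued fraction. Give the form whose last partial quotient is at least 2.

123 = 12×10 + 3
10 = 3×3 + 1
3 = 3×1 + 0  (stop)
So 123/10 = [12; 3, 3].

[12; 3, 3]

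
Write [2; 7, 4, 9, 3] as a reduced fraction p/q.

1781/833

Using pₖ = aₖpₖ₋₁ + pₖ₋₂ and qₖ = aₖqₖ₋₁ + qₖ₋₂:
  k=0: a=2, p=2, q=1
  k=1: a=7, p=15, q=7
  k=2: a=4, p=62, q=29
  k=3: a=9, p=573, q=268
  k=4: a=3, p=1781, q=833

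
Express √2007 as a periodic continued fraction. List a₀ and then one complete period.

a₀ = ⌊√2007⌋ = 44.
With m₀=0, d₀=1 and mₖ₊₁ = dₖaₖ − mₖ, dₖ₊₁ = (n − mₖ₊₁²)/dₖ, aₖ₊₁ = ⌊(a₀+mₖ₊₁)/dₖ₊₁⌋:
  k=1: m=44, d=71, a=1
  k=2: m=27, d=18, a=3
  k=3: m=27, d=71, a=1
  k=4: m=44, d=1, a=88
d=1 and a=2a₀=88 at k=4, so the next step gives (m, d) = (44, 71) again — its k=1 value — and the period has length 4.

[44; 1, 3, 1, 88]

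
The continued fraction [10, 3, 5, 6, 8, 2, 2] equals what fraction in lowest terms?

Using pₖ = aₖpₖ₋₁ + pₖ₋₂ and qₖ = aₖqₖ₋₁ + qₖ₋₂:
  k=0: a=10, p=10, q=1
  k=1: a=3, p=31, q=3
  k=2: a=5, p=165, q=16
  k=3: a=6, p=1021, q=99
  k=4: a=8, p=8333, q=808
  k=5: a=2, p=17687, q=1715
  k=6: a=2, p=43707, q=4238

43707/4238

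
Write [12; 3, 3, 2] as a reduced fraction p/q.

283/23

Fold from the inside: start with 2/1.
  3 + 1/2 = 7/2
  3 + 2/7 = 23/7
  12 + 7/23 = 283/23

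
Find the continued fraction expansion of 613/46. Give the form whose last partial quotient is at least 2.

613 = 13×46 + 15
46 = 3×15 + 1
15 = 15×1 + 0  (stop)
So 613/46 = [13; 3, 15].

[13; 3, 15]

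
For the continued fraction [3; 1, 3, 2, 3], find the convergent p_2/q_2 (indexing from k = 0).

Using pₖ = aₖpₖ₋₁ + pₖ₋₂, qₖ = aₖqₖ₋₁ + qₖ₋₂ (with p₋₁=1, p₋₂=0, q₋₁=0, q₋₂=1):
  k=0: a=3, p=3, q=1
  k=1: a=1, p=4, q=1
  k=2: a=3, p=15, q=4

15/4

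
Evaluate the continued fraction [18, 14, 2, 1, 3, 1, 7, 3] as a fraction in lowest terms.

88469/4896

Fold from the inside: start with 3/1.
  7 + 1/3 = 22/3
  1 + 3/22 = 25/22
  3 + 22/25 = 97/25
  1 + 25/97 = 122/97
  2 + 97/122 = 341/122
  14 + 122/341 = 4896/341
  18 + 341/4896 = 88469/4896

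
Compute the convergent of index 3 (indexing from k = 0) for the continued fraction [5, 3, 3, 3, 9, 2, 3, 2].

175/33

Using pₖ = aₖpₖ₋₁ + pₖ₋₂, qₖ = aₖqₖ₋₁ + qₖ₋₂ (with p₋₁=1, p₋₂=0, q₋₁=0, q₋₂=1):
  k=0: a=5, p=5, q=1
  k=1: a=3, p=16, q=3
  k=2: a=3, p=53, q=10
  k=3: a=3, p=175, q=33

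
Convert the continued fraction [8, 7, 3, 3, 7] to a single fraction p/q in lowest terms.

Using pₖ = aₖpₖ₋₁ + pₖ₋₂ and qₖ = aₖqₖ₋₁ + qₖ₋₂:
  k=0: a=8, p=8, q=1
  k=1: a=7, p=57, q=7
  k=2: a=3, p=179, q=22
  k=3: a=3, p=594, q=73
  k=4: a=7, p=4337, q=533

4337/533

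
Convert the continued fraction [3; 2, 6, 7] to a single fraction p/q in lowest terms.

322/93

Fold from the inside: start with 7/1.
  6 + 1/7 = 43/7
  2 + 7/43 = 93/43
  3 + 43/93 = 322/93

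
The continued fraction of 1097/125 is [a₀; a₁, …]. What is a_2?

1097 = 8·125 + 97   →  a_0 = 8
125 = 1·97 + 28   →  a_1 = 1
97 = 3·28 + 13   →  a_2 = 3

3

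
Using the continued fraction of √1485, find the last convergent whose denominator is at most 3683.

83661/2171

√1485 = [38; 1, 1, 6, 1, 1, 76, …] (period length 6).
Convergents:
  p_0/q_0 = 38/1
  p_1/q_1 = 39/1
  p_2/q_2 = 77/2
  p_3/q_3 = 501/13
  p_4/q_4 = 578/15
  p_5/q_5 = 1079/28
  p_6/q_6 = 82582/2143
  p_7/q_7 = 83661/2171
  p_8/q_8 = 166243/4314
q_7 = 2171 ≤ 3683 < 4314 = q_8, so the answer is 83661/2171.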